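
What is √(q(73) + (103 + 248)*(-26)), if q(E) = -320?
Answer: I*√9446 ≈ 97.191*I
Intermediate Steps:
√(q(73) + (103 + 248)*(-26)) = √(-320 + (103 + 248)*(-26)) = √(-320 + 351*(-26)) = √(-320 - 9126) = √(-9446) = I*√9446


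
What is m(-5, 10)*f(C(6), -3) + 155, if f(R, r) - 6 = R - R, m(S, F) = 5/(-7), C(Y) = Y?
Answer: 1055/7 ≈ 150.71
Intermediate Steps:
m(S, F) = -5/7 (m(S, F) = 5*(-⅐) = -5/7)
f(R, r) = 6 (f(R, r) = 6 + (R - R) = 6 + 0 = 6)
m(-5, 10)*f(C(6), -3) + 155 = -5/7*6 + 155 = -30/7 + 155 = 1055/7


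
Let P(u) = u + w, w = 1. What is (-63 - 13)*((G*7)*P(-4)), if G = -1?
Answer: -1596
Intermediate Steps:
P(u) = 1 + u (P(u) = u + 1 = 1 + u)
(-63 - 13)*((G*7)*P(-4)) = (-63 - 13)*((-1*7)*(1 - 4)) = -(-532)*(-3) = -76*21 = -1596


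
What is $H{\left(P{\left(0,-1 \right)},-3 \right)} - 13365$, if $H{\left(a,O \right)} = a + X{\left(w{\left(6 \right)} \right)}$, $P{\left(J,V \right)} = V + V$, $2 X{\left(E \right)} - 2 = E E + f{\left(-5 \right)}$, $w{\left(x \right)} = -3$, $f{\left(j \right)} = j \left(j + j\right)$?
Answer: $- \frac{26673}{2} \approx -13337.0$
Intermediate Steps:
$f{\left(j \right)} = 2 j^{2}$ ($f{\left(j \right)} = j 2 j = 2 j^{2}$)
$X{\left(E \right)} = 26 + \frac{E^{2}}{2}$ ($X{\left(E \right)} = 1 + \frac{E E + 2 \left(-5\right)^{2}}{2} = 1 + \frac{E^{2} + 2 \cdot 25}{2} = 1 + \frac{E^{2} + 50}{2} = 1 + \frac{50 + E^{2}}{2} = 1 + \left(25 + \frac{E^{2}}{2}\right) = 26 + \frac{E^{2}}{2}$)
$P{\left(J,V \right)} = 2 V$
$H{\left(a,O \right)} = \frac{61}{2} + a$ ($H{\left(a,O \right)} = a + \left(26 + \frac{\left(-3\right)^{2}}{2}\right) = a + \left(26 + \frac{1}{2} \cdot 9\right) = a + \left(26 + \frac{9}{2}\right) = a + \frac{61}{2} = \frac{61}{2} + a$)
$H{\left(P{\left(0,-1 \right)},-3 \right)} - 13365 = \left(\frac{61}{2} + 2 \left(-1\right)\right) - 13365 = \left(\frac{61}{2} - 2\right) - 13365 = \frac{57}{2} - 13365 = - \frac{26673}{2}$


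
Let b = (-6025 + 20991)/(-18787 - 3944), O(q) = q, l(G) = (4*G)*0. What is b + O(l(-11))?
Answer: -14966/22731 ≈ -0.65840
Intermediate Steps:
l(G) = 0
b = -14966/22731 (b = 14966/(-22731) = 14966*(-1/22731) = -14966/22731 ≈ -0.65840)
b + O(l(-11)) = -14966/22731 + 0 = -14966/22731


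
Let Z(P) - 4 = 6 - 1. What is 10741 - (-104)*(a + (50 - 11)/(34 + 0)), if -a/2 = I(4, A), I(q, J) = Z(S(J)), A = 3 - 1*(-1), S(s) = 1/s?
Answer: 152801/17 ≈ 8988.3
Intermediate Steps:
A = 4 (A = 3 + 1 = 4)
Z(P) = 9 (Z(P) = 4 + (6 - 1) = 4 + 5 = 9)
I(q, J) = 9
a = -18 (a = -2*9 = -18)
10741 - (-104)*(a + (50 - 11)/(34 + 0)) = 10741 - (-104)*(-18 + (50 - 11)/(34 + 0)) = 10741 - (-104)*(-18 + 39/34) = 10741 - (-104)*(-573)/34 = 10741 - 1*29796/17 = 10741 - 29796/17 = 152801/17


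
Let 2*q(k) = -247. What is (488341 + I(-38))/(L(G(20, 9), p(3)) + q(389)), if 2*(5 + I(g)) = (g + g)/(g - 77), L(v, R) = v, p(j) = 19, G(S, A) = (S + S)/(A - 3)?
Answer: -336952068/80615 ≈ -4179.8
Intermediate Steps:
G(S, A) = 2*S/(-3 + A) (G(S, A) = (2*S)/(-3 + A) = 2*S/(-3 + A))
q(k) = -247/2 (q(k) = (½)*(-247) = -247/2)
I(g) = -5 + g/(-77 + g) (I(g) = -5 + ((g + g)/(g - 77))/2 = -5 + ((2*g)/(-77 + g))/2 = -5 + (2*g/(-77 + g))/2 = -5 + g/(-77 + g))
(488341 + I(-38))/(L(G(20, 9), p(3)) + q(389)) = (488341 + (385 - 4*(-38))/(-77 - 38))/(2*20/(-3 + 9) - 247/2) = (488341 + (385 + 152)/(-115))/(2*20/6 - 247/2) = (488341 - 1/115*537)/(2*20*(⅙) - 247/2) = (488341 - 537/115)/(20/3 - 247/2) = 56158678/(115*(-701/6)) = (56158678/115)*(-6/701) = -336952068/80615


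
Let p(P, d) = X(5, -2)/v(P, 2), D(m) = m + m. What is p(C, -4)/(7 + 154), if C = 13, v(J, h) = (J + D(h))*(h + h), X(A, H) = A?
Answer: 5/10948 ≈ 0.00045670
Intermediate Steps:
D(m) = 2*m
v(J, h) = 2*h*(J + 2*h) (v(J, h) = (J + 2*h)*(h + h) = (J + 2*h)*(2*h) = 2*h*(J + 2*h))
p(P, d) = 5/(16 + 4*P) (p(P, d) = 5/((2*2*(P + 2*2))) = 5/((2*2*(P + 4))) = 5/((2*2*(4 + P))) = 5/(16 + 4*P))
p(C, -4)/(7 + 154) = (5/(4*(4 + 13)))/(7 + 154) = ((5/4)/17)/161 = ((5/4)*(1/17))/161 = (1/161)*(5/68) = 5/10948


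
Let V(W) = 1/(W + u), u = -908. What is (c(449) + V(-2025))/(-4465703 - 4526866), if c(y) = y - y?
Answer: 1/26375204877 ≈ 3.7914e-11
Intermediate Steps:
V(W) = 1/(-908 + W) (V(W) = 1/(W - 908) = 1/(-908 + W))
c(y) = 0
(c(449) + V(-2025))/(-4465703 - 4526866) = (0 + 1/(-908 - 2025))/(-4465703 - 4526866) = (0 + 1/(-2933))/(-8992569) = (0 - 1/2933)*(-1/8992569) = -1/2933*(-1/8992569) = 1/26375204877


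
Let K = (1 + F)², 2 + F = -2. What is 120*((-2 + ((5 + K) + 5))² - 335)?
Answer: -5520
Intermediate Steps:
F = -4 (F = -2 - 2 = -4)
K = 9 (K = (1 - 4)² = (-3)² = 9)
120*((-2 + ((5 + K) + 5))² - 335) = 120*((-2 + ((5 + 9) + 5))² - 335) = 120*((-2 + (14 + 5))² - 335) = 120*((-2 + 19)² - 335) = 120*(17² - 335) = 120*(289 - 335) = 120*(-46) = -5520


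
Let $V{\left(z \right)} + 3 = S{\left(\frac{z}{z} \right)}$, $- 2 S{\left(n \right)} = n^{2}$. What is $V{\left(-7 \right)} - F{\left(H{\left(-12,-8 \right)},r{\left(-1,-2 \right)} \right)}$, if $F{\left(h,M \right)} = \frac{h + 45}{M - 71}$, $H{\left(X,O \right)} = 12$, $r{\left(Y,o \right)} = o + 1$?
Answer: $- \frac{65}{24} \approx -2.7083$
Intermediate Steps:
$S{\left(n \right)} = - \frac{n^{2}}{2}$
$r{\left(Y,o \right)} = 1 + o$
$F{\left(h,M \right)} = \frac{45 + h}{-71 + M}$
$V{\left(z \right)} = - \frac{7}{2}$ ($V{\left(z \right)} = -3 - \frac{\left(\frac{z}{z}\right)^{2}}{2} = -3 - \frac{1^{2}}{2} = -3 - \frac{1}{2} = - \frac{7}{2}$)
$V{\left(-7 \right)} - F{\left(H{\left(-12,-8 \right)},r{\left(-1,-2 \right)} \right)} = - \frac{7}{2} - \frac{45 + 12}{-71 + \left(1 - 2\right)} = - \frac{7}{2} - \frac{1}{-71 - 1} \cdot 57 = - \frac{7}{2} - \frac{1}{-72} \cdot 57 = - \frac{7}{2} - \left(- \frac{1}{72}\right) 57 = - \frac{7}{2} - - \frac{19}{24} = - \frac{7}{2} + \frac{19}{24} = - \frac{65}{24}$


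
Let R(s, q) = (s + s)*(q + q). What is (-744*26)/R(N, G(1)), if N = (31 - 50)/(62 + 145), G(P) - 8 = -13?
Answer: -1001052/95 ≈ -10537.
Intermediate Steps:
G(P) = -5 (G(P) = 8 - 13 = -5)
N = -19/207 ≈ -0.091787
R(s, q) = 4*q*s (R(s, q) = (2*s)*(2*q) = 4*q*s)
(-744*26)/R(N, G(1)) = (-744*26)/((4*(-5)*(-19/207))) = -19344/380/207 = -19344*207/380 = -1001052/95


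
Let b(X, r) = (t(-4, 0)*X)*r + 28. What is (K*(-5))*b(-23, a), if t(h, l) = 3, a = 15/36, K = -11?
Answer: -165/4 ≈ -41.250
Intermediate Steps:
a = 5/12 (a = 15*(1/36) = 5/12 ≈ 0.41667)
b(X, r) = 28 + 3*X*r (b(X, r) = (3*X)*r + 28 = 3*X*r + 28 = 28 + 3*X*r)
(K*(-5))*b(-23, a) = (-11*(-5))*(28 + 3*(-23)*(5/12)) = 55*(28 - 115/4) = 55*(-3/4) = -165/4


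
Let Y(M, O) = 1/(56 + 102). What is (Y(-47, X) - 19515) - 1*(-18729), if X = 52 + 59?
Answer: -124187/158 ≈ -785.99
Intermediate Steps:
X = 111
Y(M, O) = 1/158
(Y(-47, X) - 19515) - 1*(-18729) = (1/158 - 19515) - 1*(-18729) = -3083369/158 + 18729 = -124187/158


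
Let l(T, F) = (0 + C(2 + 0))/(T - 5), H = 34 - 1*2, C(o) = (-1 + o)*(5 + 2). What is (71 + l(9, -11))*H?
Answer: 2328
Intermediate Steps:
C(o) = -7 + 7*o (C(o) = (-1 + o)*7 = -7 + 7*o)
H = 32 (H = 34 - 2 = 32)
l(T, F) = 7/(-5 + T) (l(T, F) = (0 + (-7 + 7*(2 + 0)))/(T - 5) = (0 + (-7 + 7*2))/(-5 + T) = (0 + (-7 + 14))/(-5 + T) = (0 + 7)/(-5 + T) = 7/(-5 + T))
(71 + l(9, -11))*H = (71 + 7/(-5 + 9))*32 = (71 + 7/4)*32 = (291/4)*32 = 2328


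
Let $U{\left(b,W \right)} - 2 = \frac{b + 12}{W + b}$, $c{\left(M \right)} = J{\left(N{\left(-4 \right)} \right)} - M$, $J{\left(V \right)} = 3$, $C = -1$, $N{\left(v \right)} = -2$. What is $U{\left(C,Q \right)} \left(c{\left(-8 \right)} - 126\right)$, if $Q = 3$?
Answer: $- \frac{1725}{2} \approx -862.5$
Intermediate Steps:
$c{\left(M \right)} = 3 - M$
$U{\left(b,W \right)} = 2 + \frac{12 + b}{W + b}$ ($U{\left(b,W \right)} = 2 + \frac{b + 12}{W + b} = 2 + \frac{12 + b}{W + b}$)
$U{\left(C,Q \right)} \left(c{\left(-8 \right)} - 126\right) = \frac{12 + 2 \cdot 3 + 3 \left(-1\right)}{3 - 1} \left(\left(3 - -8\right) - 126\right) = \frac{12 + 6 - 3}{2} \left(\left(3 + 8\right) - 126\right) = \frac{1}{2} \cdot 15 \left(11 - 126\right) = \frac{15}{2} \left(-115\right) = - \frac{1725}{2}$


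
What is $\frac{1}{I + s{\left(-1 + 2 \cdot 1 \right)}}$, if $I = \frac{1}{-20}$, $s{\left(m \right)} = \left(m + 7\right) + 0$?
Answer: $\frac{20}{159} \approx 0.12579$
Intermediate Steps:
$s{\left(m \right)} = 7 + m$ ($s{\left(m \right)} = \left(7 + m\right) + 0 = 7 + m$)
$I = - \frac{1}{20} \approx -0.05$
$\frac{1}{I + s{\left(-1 + 2 \cdot 1 \right)}} = \frac{1}{- \frac{1}{20} + \left(7 + \left(-1 + 2 \cdot 1\right)\right)} = \frac{1}{- \frac{1}{20} + \left(7 + \left(-1 + 2\right)\right)} = \frac{1}{- \frac{1}{20} + \left(7 + 1\right)} = \frac{1}{- \frac{1}{20} + 8} = \frac{1}{\frac{159}{20}} = \frac{20}{159}$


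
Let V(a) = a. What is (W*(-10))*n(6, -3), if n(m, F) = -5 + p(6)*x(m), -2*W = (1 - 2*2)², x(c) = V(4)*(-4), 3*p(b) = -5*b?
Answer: 6975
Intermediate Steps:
p(b) = -5*b/3 (p(b) = (-5*b)/3 = -5*b/3)
x(c) = -16 (x(c) = 4*(-4) = -16)
W = -9/2 (W = -(1 - 2*2)²/2 = -(1 - 4)²/2 = -½*(-3)² = -½*9 = -9/2 ≈ -4.5000)
n(m, F) = 155 (n(m, F) = -5 - 5/3*6*(-16) = -5 - 10*(-16) = -5 + 160 = 155)
(W*(-10))*n(6, -3) = -9/2*(-10)*155 = 45*155 = 6975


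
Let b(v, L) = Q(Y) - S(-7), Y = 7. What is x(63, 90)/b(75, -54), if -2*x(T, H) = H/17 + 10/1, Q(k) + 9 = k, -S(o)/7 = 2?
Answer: -65/102 ≈ -0.63725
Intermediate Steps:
S(o) = -14 (S(o) = -7*2 = -14)
Q(k) = -9 + k
b(v, L) = 12 (b(v, L) = (-9 + 7) - 1*(-14) = -2 + 14 = 12)
x(T, H) = -5 - H/34 (x(T, H) = -(H/17 + 10/1)/2 = -(H*(1/17) + 10*1)/2 = -(H/17 + 10)/2 = -(10 + H/17)/2 = -5 - H/34)
x(63, 90)/b(75, -54) = (-5 - 1/34*90)/12 = (-5 - 45/17)*(1/12) = -130/17*1/12 = -65/102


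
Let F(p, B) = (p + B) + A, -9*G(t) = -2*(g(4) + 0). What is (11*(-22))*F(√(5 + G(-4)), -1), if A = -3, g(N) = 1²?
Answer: 968 - 242*√47/3 ≈ 414.98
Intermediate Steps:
g(N) = 1
G(t) = 2/9 (G(t) = -(-2)*(1 + 0)/9 = -(-2)/9 = -⅑*(-2) = 2/9)
F(p, B) = -3 + B + p (F(p, B) = (p + B) - 3 = (B + p) - 3 = -3 + B + p)
(11*(-22))*F(√(5 + G(-4)), -1) = (11*(-22))*(-3 - 1 + √(5 + 2/9)) = -242*(-3 - 1 + √(47/9)) = -242*(-3 - 1 + √47/3) = -242*(-4 + √47/3) = 968 - 242*√47/3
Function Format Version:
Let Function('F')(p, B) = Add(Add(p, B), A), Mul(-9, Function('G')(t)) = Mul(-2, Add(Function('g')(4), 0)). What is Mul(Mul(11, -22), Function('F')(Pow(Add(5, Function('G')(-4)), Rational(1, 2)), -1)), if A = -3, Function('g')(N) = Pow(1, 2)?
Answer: Add(968, Mul(Rational(-242, 3), Pow(47, Rational(1, 2)))) ≈ 414.98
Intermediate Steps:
Function('g')(N) = 1
Function('G')(t) = Rational(2, 9) (Function('G')(t) = Mul(Rational(-1, 9), Mul(-2, Add(1, 0))) = Mul(Rational(-1, 9), Mul(-2, 1)) = Mul(Rational(-1, 9), -2) = Rational(2, 9))
Function('F')(p, B) = Add(-3, B, p) (Function('F')(p, B) = Add(Add(p, B), -3) = Add(Add(B, p), -3) = Add(-3, B, p))
Mul(Mul(11, -22), Function('F')(Pow(Add(5, Function('G')(-4)), Rational(1, 2)), -1)) = Mul(Mul(11, -22), Add(-3, -1, Pow(Add(5, Rational(2, 9)), Rational(1, 2)))) = Mul(-242, Add(-3, -1, Pow(Rational(47, 9), Rational(1, 2)))) = Mul(-242, Add(-3, -1, Mul(Rational(1, 3), Pow(47, Rational(1, 2))))) = Mul(-242, Add(-4, Mul(Rational(1, 3), Pow(47, Rational(1, 2))))) = Add(968, Mul(Rational(-242, 3), Pow(47, Rational(1, 2))))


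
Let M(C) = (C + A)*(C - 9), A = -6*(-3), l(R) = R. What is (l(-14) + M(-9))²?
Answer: 30976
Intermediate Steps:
A = 18
M(C) = (-9 + C)*(18 + C) (M(C) = (C + 18)*(C - 9) = (18 + C)*(-9 + C) = (-9 + C)*(18 + C))
(l(-14) + M(-9))² = (-14 + (-162 + (-9)² + 9*(-9)))² = (-14 + (-162 + 81 - 81))² = (-14 - 162)² = (-176)² = 30976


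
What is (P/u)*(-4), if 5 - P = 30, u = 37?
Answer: 100/37 ≈ 2.7027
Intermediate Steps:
P = -25 (P = 5 - 1*30 = 5 - 30 = -25)
(P/u)*(-4) = -25/37*(-4) = 100/37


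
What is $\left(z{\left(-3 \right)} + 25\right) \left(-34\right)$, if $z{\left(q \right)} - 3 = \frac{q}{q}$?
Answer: $-986$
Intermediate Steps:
$z{\left(q \right)} = 4$ ($z{\left(q \right)} = 3 + \frac{q}{q} = 3 + 1 = 4$)
$\left(z{\left(-3 \right)} + 25\right) \left(-34\right) = \left(4 + 25\right) \left(-34\right) = 29 \left(-34\right) = -986$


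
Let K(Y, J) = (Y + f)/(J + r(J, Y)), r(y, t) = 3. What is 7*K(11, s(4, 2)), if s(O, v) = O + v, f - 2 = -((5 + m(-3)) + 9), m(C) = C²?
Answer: -70/9 ≈ -7.7778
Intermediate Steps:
f = -21 (f = 2 - ((5 + (-3)²) + 9) = 2 - ((5 + 9) + 9) = 2 - (14 + 9) = 2 - 1*23 = 2 - 23 = -21)
K(Y, J) = (-21 + Y)/(3 + J) (K(Y, J) = (Y - 21)/(J + 3) = (-21 + Y)/(3 + J))
7*K(11, s(4, 2)) = 7*((-21 + 11)/(3 + (4 + 2))) = 7*(-10/(3 + 6)) = 7*(-10/9) = -70/9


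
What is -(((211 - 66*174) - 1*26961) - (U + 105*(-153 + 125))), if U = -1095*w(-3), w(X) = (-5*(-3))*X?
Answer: 84569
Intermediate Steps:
w(X) = 15*X
U = 49275 (U = -16425*(-3) = -1095*(-45) = 49275)
-(((211 - 66*174) - 1*26961) - (U + 105*(-153 + 125))) = -(((211 - 66*174) - 1*26961) - (49275 + 105*(-153 + 125))) = -(((211 - 11484) - 26961) - (49275 + 105*(-28))) = -((-11273 - 26961) - (49275 - 2940)) = -(-38234 - 1*46335) = -(-38234 - 46335) = -1*(-84569) = 84569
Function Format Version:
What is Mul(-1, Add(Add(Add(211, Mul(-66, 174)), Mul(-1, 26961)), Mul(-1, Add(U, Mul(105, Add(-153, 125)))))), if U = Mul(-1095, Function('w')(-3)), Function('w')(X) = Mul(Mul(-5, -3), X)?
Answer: 84569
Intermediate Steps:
Function('w')(X) = Mul(15, X)
U = 49275 (U = Mul(-1095, Mul(15, -3)) = Mul(-1095, -45) = 49275)
Mul(-1, Add(Add(Add(211, Mul(-66, 174)), Mul(-1, 26961)), Mul(-1, Add(U, Mul(105, Add(-153, 125)))))) = Mul(-1, Add(Add(Add(211, Mul(-66, 174)), Mul(-1, 26961)), Mul(-1, Add(49275, Mul(105, Add(-153, 125)))))) = Mul(-1, Add(Add(Add(211, -11484), -26961), Mul(-1, Add(49275, Mul(105, -28))))) = Mul(-1, Add(Add(-11273, -26961), Mul(-1, Add(49275, -2940)))) = Mul(-1, Add(-38234, Mul(-1, 46335))) = Mul(-1, Add(-38234, -46335)) = Mul(-1, -84569) = 84569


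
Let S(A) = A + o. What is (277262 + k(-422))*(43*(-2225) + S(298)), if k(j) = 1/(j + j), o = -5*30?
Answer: -22354189874929/844 ≈ -2.6486e+10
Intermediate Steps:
o = -150
S(A) = -150 + A (S(A) = A - 150 = -150 + A)
k(j) = 1/(2*j)
(277262 + k(-422))*(43*(-2225) + S(298)) = (277262 + (½)/(-422))*(43*(-2225) + (-150 + 298)) = (277262 + (½)*(-1/422))*(-95675 + 148) = (277262 - 1/844)*(-95527) = (234009127/844)*(-95527) = -22354189874929/844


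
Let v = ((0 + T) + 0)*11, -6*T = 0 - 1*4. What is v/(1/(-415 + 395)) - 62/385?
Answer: -169586/1155 ≈ -146.83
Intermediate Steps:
T = ⅔ (T = -(0 - 1*4)/6 = -(0 - 4)/6 = -⅙*(-4) = ⅔ ≈ 0.66667)
v = 22/3 (v = ((0 + ⅔) + 0)*11 = (⅔ + 0)*11 = (⅔)*11 = 22/3 ≈ 7.3333)
v/(1/(-415 + 395)) - 62/385 = 22/(3*(1/(-415 + 395))) - 62/385 = 22/(3*(1/(-20))) - 62*1/385 = 22/(3*(-1/20)) - 62/385 = (22/3)*(-20) - 62/385 = -440/3 - 62/385 = -169586/1155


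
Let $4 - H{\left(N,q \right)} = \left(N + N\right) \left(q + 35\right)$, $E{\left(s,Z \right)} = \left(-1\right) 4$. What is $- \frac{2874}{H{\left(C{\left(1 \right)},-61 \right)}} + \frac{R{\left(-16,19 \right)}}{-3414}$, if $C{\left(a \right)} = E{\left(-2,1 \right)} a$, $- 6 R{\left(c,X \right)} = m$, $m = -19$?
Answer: $\frac{4905595}{348228} \approx 14.087$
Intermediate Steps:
$E{\left(s,Z \right)} = -4$
$R{\left(c,X \right)} = \frac{19}{6}$ ($R{\left(c,X \right)} = \left(- \frac{1}{6}\right) \left(-19\right) = \frac{19}{6}$)
$C{\left(a \right)} = - 4 a$
$H{\left(N,q \right)} = 4 - 2 N \left(35 + q\right)$ ($H{\left(N,q \right)} = 4 - \left(N + N\right) \left(q + 35\right) = 4 - 2 N \left(35 + q\right)$)
$- \frac{2874}{H{\left(C{\left(1 \right)},-61 \right)}} + \frac{R{\left(-16,19 \right)}}{-3414} = - \frac{2874}{4 - 70 \left(\left(-4\right) 1\right) - 2 \left(\left(-4\right) 1\right) \left(-61\right)} + \frac{19}{6 \left(-3414\right)} = - \frac{2874}{4 - -280 - \left(-8\right) \left(-61\right)} + \frac{19}{6} \left(- \frac{1}{3414}\right) = - \frac{2874}{4 + 280 - 488} - \frac{19}{20484} = - \frac{2874}{-204} - \frac{19}{20484} = \left(-2874\right) \left(- \frac{1}{204}\right) - \frac{19}{20484} = \frac{479}{34} - \frac{19}{20484} = \frac{4905595}{348228}$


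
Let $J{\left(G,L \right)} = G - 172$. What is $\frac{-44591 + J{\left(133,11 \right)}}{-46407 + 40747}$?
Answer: $\frac{4463}{566} \approx 7.8852$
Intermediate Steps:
$J{\left(G,L \right)} = -172 + G$
$\frac{-44591 + J{\left(133,11 \right)}}{-46407 + 40747} = \frac{-44591 + \left(-172 + 133\right)}{-46407 + 40747} = \frac{-44591 - 39}{-5660} = \left(-44630\right) \left(- \frac{1}{5660}\right) = \frac{4463}{566}$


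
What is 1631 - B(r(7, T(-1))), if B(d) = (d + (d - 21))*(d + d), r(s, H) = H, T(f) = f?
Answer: 1585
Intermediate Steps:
B(d) = 2*d*(-21 + 2*d) (B(d) = (d + (-21 + d))*(2*d) = (-21 + 2*d)*(2*d) = 2*d*(-21 + 2*d))
1631 - B(r(7, T(-1))) = 1631 - 2*(-1)*(-21 + 2*(-1)) = 1631 - 2*(-1)*(-21 - 2) = 1631 - 2*(-1)*(-23) = 1631 - 1*46 = 1631 - 46 = 1585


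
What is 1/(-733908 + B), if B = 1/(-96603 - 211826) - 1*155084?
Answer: -308429/274190913569 ≈ -1.1249e-6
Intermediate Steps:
B = -47832403037/308429 (B = 1/(-308429) - 155084 = -1/308429 - 155084 = -47832403037/308429 ≈ -1.5508e+5)
1/(-733908 + B) = 1/(-733908 - 47832403037/308429) = 1/(-274190913569/308429) = -308429/274190913569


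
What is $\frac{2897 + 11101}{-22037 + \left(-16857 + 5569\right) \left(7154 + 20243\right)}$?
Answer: $- \frac{13998}{309279373} \approx -4.526 \cdot 10^{-5}$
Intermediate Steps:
$\frac{2897 + 11101}{-22037 + \left(-16857 + 5569\right) \left(7154 + 20243\right)} = \frac{13998}{-22037 - 309257336} = \frac{13998}{-309279373} = 13998 \left(- \frac{1}{309279373}\right) = - \frac{13998}{309279373}$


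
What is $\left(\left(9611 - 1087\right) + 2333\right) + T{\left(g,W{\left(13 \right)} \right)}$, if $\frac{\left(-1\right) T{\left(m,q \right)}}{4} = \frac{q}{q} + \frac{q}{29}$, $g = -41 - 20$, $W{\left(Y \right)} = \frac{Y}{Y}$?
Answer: $\frac{314733}{29} \approx 10853.0$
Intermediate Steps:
$W{\left(Y \right)} = 1$
$g = -61$
$T{\left(m,q \right)} = -4 - \frac{4 q}{29}$ ($T{\left(m,q \right)} = - 4 \left(\frac{q}{q} + \frac{q}{29}\right) = - 4 \left(1 + q \frac{1}{29}\right) = - 4 \left(1 + \frac{q}{29}\right) = -4 - \frac{4 q}{29}$)
$\left(\left(9611 - 1087\right) + 2333\right) + T{\left(g,W{\left(13 \right)} \right)} = \left(\left(9611 - 1087\right) + 2333\right) - \frac{120}{29} = \left(8524 + 2333\right) - \frac{120}{29} = 10857 - \frac{120}{29} = \frac{314733}{29}$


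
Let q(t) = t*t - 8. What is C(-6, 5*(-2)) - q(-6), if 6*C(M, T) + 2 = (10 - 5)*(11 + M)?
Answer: -145/6 ≈ -24.167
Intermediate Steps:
q(t) = -8 + t² (q(t) = t² - 8 = -8 + t²)
C(M, T) = 53/6 + 5*M/6 (C(M, T) = -⅓ + ((10 - 5)*(11 + M))/6 = -⅓ + (5*(11 + M))/6 = -⅓ + (55 + 5*M)/6 = -⅓ + (55/6 + 5*M/6) = 53/6 + 5*M/6)
C(-6, 5*(-2)) - q(-6) = (53/6 + (⅚)*(-6)) - (-8 + (-6)²) = (53/6 - 5) - (-8 + 36) = 23/6 - 1*28 = 23/6 - 28 = -145/6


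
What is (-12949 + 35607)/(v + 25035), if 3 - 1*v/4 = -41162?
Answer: 22658/189695 ≈ 0.11944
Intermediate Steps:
v = 164660 (v = 12 - 4*(-41162) = 12 + 164648 = 164660)
(-12949 + 35607)/(v + 25035) = (-12949 + 35607)/(164660 + 25035) = 22658/189695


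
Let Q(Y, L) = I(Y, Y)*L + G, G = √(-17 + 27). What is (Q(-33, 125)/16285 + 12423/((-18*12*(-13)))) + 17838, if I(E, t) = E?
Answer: 54392785613/3048552 + √10/16285 ≈ 17842.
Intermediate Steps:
G = √10 ≈ 3.1623
Q(Y, L) = √10 + L*Y (Q(Y, L) = Y*L + √10 = L*Y + √10 = √10 + L*Y)
(Q(-33, 125)/16285 + 12423/((-18*12*(-13)))) + 17838 = ((√10 + 125*(-33))/16285 + 12423/((-18*12*(-13)))) + 17838 = ((√10 - 4125)*(1/16285) + 12423/((-216*(-13)))) + 17838 = ((-4125 + √10)*(1/16285) + 12423/2808) + 17838 = ((-825/3257 + √10/16285) + 12423*(1/2808)) + 17838 = ((-825/3257 + √10/16285) + 4141/936) + 17838 = (12715037/3048552 + √10/16285) + 17838 = 54392785613/3048552 + √10/16285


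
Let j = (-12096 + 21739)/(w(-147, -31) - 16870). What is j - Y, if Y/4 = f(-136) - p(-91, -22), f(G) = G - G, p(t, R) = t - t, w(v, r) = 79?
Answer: -9643/16791 ≈ -0.57430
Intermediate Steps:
p(t, R) = 0
j = -9643/16791 (j = (-12096 + 21739)/(79 - 16870) = 9643/(-16791) = 9643*(-1/16791) = -9643/16791 ≈ -0.57430)
f(G) = 0
Y = 0 (Y = 4*(0 - 1*0) = 4*(0 + 0) = 4*0 = 0)
j - Y = -9643/16791 - 1*0 = -9643/16791 + 0 = -9643/16791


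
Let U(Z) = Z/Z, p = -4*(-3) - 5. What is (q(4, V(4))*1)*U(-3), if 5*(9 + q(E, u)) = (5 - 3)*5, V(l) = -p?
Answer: -7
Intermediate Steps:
p = 7 (p = 12 - 5 = 7)
V(l) = -7 (V(l) = -1*7 = -7)
q(E, u) = -7 (q(E, u) = -9 + ((5 - 3)*5)/5 = -9 + (2*5)/5 = -9 + (⅕)*10 = -9 + 2 = -7)
U(Z) = 1
(q(4, V(4))*1)*U(-3) = -7*1*1 = -7*1 = -7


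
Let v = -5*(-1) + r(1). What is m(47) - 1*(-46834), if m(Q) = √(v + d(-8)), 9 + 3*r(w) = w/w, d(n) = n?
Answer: 46834 + I*√51/3 ≈ 46834.0 + 2.3805*I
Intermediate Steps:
r(w) = -8/3 (r(w) = -3 + (w/w)/3 = -3 + (⅓)*1 = -3 + ⅓ = -8/3)
v = 7/3 (v = -5*(-1) - 8/3 = 5 - 8/3 = 7/3 ≈ 2.3333)
m(Q) = I*√51/3 (m(Q) = √(7/3 - 8) = √(-17/3) = I*√51/3)
m(47) - 1*(-46834) = I*√51/3 - 1*(-46834) = I*√51/3 + 46834 = 46834 + I*√51/3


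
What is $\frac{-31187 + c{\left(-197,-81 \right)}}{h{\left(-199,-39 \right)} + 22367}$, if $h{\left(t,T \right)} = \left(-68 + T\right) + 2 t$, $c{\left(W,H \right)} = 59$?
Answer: $- \frac{15564}{10931} \approx -1.4238$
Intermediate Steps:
$h{\left(t,T \right)} = -68 + T + 2 t$
$\frac{-31187 + c{\left(-197,-81 \right)}}{h{\left(-199,-39 \right)} + 22367} = \frac{-31187 + 59}{\left(-68 - 39 + 2 \left(-199\right)\right) + 22367} = - \frac{31128}{\left(-68 - 39 - 398\right) + 22367} = - \frac{31128}{-505 + 22367} = - \frac{31128}{21862} = \left(-31128\right) \frac{1}{21862} = - \frac{15564}{10931}$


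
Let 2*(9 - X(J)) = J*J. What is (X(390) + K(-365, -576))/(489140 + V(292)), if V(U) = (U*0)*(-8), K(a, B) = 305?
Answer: -18934/122285 ≈ -0.15483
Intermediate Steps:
V(U) = 0 (V(U) = 0*(-8) = 0)
X(J) = 9 - J**2/2 (X(J) = 9 - J*J/2 = 9 - J**2/2)
(X(390) + K(-365, -576))/(489140 + V(292)) = ((9 - 1/2*390**2) + 305)/(489140 + 0) = ((9 - 1/2*152100) + 305)/489140 = ((9 - 76050) + 305)*(1/489140) = (-76041 + 305)*(1/489140) = -75736*1/489140 = -18934/122285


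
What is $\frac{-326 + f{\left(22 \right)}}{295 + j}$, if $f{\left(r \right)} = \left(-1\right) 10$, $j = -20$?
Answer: $- \frac{336}{275} \approx -1.2218$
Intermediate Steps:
$f{\left(r \right)} = -10$
$\frac{-326 + f{\left(22 \right)}}{295 + j} = \frac{-326 - 10}{295 - 20} = - \frac{336}{275}$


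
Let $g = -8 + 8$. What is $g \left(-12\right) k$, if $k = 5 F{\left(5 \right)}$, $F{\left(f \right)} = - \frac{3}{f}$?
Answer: $0$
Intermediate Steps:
$g = 0$
$k = -3$ ($k = 5 \left(- \frac{3}{5}\right) = -3$)
$g \left(-12\right) k = 0 \left(-12\right) \left(-3\right) = 0 \left(-3\right) = 0$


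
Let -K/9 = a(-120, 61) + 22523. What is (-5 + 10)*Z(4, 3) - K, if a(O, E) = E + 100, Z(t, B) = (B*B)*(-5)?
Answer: 203931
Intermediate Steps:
Z(t, B) = -5*B² (Z(t, B) = B²*(-5) = -5*B²)
a(O, E) = 100 + E
K = -204156 (K = -9*((100 + 61) + 22523) = -9*(161 + 22523) = -9*22684 = -204156)
(-5 + 10)*Z(4, 3) - K = (-5 + 10)*(-5*3²) - 1*(-204156) = 5*(-5*9) + 204156 = 5*(-45) + 204156 = -225 + 204156 = 203931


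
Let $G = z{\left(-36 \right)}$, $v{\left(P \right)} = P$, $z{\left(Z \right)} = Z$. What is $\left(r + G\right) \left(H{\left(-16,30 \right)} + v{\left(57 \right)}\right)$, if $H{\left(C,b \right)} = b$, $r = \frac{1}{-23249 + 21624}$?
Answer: $- \frac{5089587}{1625} \approx -3132.1$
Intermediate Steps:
$r = - \frac{1}{1625}$ ($r = \frac{1}{-1625} = - \frac{1}{1625} \approx -0.00061538$)
$G = -36$
$\left(r + G\right) \left(H{\left(-16,30 \right)} + v{\left(57 \right)}\right) = \left(- \frac{1}{1625} - 36\right) \left(30 + 57\right) = \left(- \frac{58501}{1625}\right) 87 = - \frac{5089587}{1625}$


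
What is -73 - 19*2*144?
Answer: -5545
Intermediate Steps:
-73 - 19*2*144 = -73 - 38*144 = -73 - 5472 = -5545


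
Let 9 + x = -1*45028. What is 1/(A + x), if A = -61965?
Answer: -1/107002 ≈ -9.3456e-6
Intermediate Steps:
x = -45037 (x = -9 - 1*45028 = -9 - 45028 = -45037)
1/(A + x) = 1/(-61965 - 45037) = 1/(-107002) = -1/107002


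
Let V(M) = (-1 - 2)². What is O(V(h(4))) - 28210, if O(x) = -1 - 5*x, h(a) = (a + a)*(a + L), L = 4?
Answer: -28256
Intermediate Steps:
h(a) = 2*a*(4 + a) (h(a) = (a + a)*(a + 4) = (2*a)*(4 + a) = 2*a*(4 + a))
V(M) = 9 (V(M) = (-3)² = 9)
O(V(h(4))) - 28210 = (-1 - 5*9) - 28210 = (-1 - 45) - 28210 = -46 - 28210 = -28256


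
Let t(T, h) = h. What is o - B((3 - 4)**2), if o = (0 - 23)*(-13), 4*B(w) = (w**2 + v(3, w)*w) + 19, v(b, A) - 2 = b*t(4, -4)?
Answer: 593/2 ≈ 296.50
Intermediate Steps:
v(b, A) = 2 - 4*b (v(b, A) = 2 + b*(-4) = 2 - 4*b)
B(w) = 19/4 - 5*w/2 + w**2/4 (B(w) = ((w**2 + (2 - 4*3)*w) + 19)/4 = ((w**2 + (2 - 12)*w) + 19)/4 = ((w**2 - 10*w) + 19)/4 = (19 + w**2 - 10*w)/4 = 19/4 - 5*w/2 + w**2/4)
o = 299 (o = -23*(-13) = 299)
o - B((3 - 4)**2) = 299 - (19/4 - 5*(3 - 4)**2/2 + ((3 - 4)**2)**2/4) = 299 - (19/4 - 5/2*(-1)**2 + ((-1)**2)**2/4) = 299 - (19/4 - 5/2*1 + (1/4)*1**2) = 299 - (19/4 - 5/2 + (1/4)*1) = 299 - (19/4 - 5/2 + 1/4) = 299 - 1*5/2 = 299 - 5/2 = 593/2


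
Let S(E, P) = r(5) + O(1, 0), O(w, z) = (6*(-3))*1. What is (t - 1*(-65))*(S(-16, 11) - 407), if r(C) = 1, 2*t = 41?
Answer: -36252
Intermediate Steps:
t = 41/2 (t = (½)*41 = 41/2 ≈ 20.500)
O(w, z) = -18 (O(w, z) = -18*1 = -18)
S(E, P) = -17 (S(E, P) = 1 - 18 = -17)
(t - 1*(-65))*(S(-16, 11) - 407) = (41/2 - 1*(-65))*(-17 - 407) = (41/2 + 65)*(-424) = (171/2)*(-424) = -36252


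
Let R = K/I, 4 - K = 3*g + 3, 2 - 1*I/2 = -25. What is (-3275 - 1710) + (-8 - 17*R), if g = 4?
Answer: -269435/54 ≈ -4989.5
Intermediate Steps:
I = 54 (I = 4 - 2*(-25) = 4 + 50 = 54)
K = -11 (K = 4 - (3*4 + 3) = 4 - (12 + 3) = 4 - 1*15 = 4 - 15 = -11)
R = -11/54 ≈ -0.20370
(-3275 - 1710) + (-8 - 17*R) = (-3275 - 1710) + (-8 - 17*(-11/54)) = -4985 + (-8 + 187/54) = -4985 - 245/54 = -269435/54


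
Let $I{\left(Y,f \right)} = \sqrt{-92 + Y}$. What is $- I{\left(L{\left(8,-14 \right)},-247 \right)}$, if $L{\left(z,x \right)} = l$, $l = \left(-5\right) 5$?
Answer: $- 3 i \sqrt{13} \approx - 10.817 i$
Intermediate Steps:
$l = -25$
$L{\left(z,x \right)} = -25$
$- I{\left(L{\left(8,-14 \right)},-247 \right)} = - \sqrt{-92 - 25} = - \sqrt{-117} = - 3 i \sqrt{13}$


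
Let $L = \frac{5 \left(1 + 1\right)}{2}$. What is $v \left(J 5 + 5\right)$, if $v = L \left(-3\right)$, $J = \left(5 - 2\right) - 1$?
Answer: $-225$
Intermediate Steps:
$L = 5$ ($L = 5 \cdot 2 \cdot \frac{1}{2} = 10 \cdot \frac{1}{2} = 5$)
$J = 2$ ($J = 3 - 1 = 2$)
$v = -15$ ($v = 5 \left(-3\right) = -15$)
$v \left(J 5 + 5\right) = - 15 \left(2 \cdot 5 + 5\right) = - 15 \left(10 + 5\right) = \left(-15\right) 15 = -225$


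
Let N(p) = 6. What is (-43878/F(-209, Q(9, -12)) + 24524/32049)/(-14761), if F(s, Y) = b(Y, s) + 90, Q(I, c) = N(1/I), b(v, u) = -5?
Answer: 1404161482/40211399565 ≈ 0.034920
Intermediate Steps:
Q(I, c) = 6
F(s, Y) = 85 (F(s, Y) = -5 + 90 = 85)
(-43878/F(-209, Q(9, -12)) + 24524/32049)/(-14761) = (-43878/85 + 24524/32049)/(-14761) = (-43878*1/85 + 24524*(1/32049))*(-1/14761) = (-43878/85 + 24524/32049)*(-1/14761) = -1404161482/2724165*(-1/14761) = 1404161482/40211399565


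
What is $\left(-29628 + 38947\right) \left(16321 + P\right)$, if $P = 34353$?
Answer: $472231006$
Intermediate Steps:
$\left(-29628 + 38947\right) \left(16321 + P\right) = \left(-29628 + 38947\right) \left(16321 + 34353\right) = 9319 \cdot 50674 = 472231006$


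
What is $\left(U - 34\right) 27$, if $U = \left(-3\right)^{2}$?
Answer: $-675$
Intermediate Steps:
$U = 9$
$\left(U - 34\right) 27 = \left(9 - 34\right) 27 = \left(-25\right) 27 = -675$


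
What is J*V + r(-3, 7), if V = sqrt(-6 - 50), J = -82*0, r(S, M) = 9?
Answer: 9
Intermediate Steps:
J = 0
V = 2*I*sqrt(14) (V = sqrt(-56) = 2*I*sqrt(14) ≈ 7.4833*I)
J*V + r(-3, 7) = 0*(2*I*sqrt(14)) + 9 = 0 + 9 = 9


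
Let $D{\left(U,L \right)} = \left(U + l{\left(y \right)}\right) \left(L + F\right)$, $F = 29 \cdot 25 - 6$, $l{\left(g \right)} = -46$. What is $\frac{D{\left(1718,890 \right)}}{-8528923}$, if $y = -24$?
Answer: $- \frac{2690248}{8528923} \approx -0.31543$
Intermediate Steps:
$F = 719$ ($F = 725 - 6 = 719$)
$D{\left(U,L \right)} = \left(-46 + U\right) \left(719 + L\right)$ ($D{\left(U,L \right)} = \left(U - 46\right) \left(L + 719\right) = \left(-46 + U\right) \left(719 + L\right)$)
$\frac{D{\left(1718,890 \right)}}{-8528923} = \frac{-33074 - 40940 + 719 \cdot 1718 + 890 \cdot 1718}{-8528923} = \left(-33074 - 40940 + 1235242 + 1529020\right) \left(- \frac{1}{8528923}\right) = 2690248 \left(- \frac{1}{8528923}\right) = - \frac{2690248}{8528923}$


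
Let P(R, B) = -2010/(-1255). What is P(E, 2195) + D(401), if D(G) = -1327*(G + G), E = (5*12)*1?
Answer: -267127352/251 ≈ -1.0643e+6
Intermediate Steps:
E = 60 (E = 60*1 = 60)
P(R, B) = 402/251 (P(R, B) = -2010*(-1/1255) = 402/251)
D(G) = -2654*G
P(E, 2195) + D(401) = 402/251 - 2654*401 = 402/251 - 1064254 = -267127352/251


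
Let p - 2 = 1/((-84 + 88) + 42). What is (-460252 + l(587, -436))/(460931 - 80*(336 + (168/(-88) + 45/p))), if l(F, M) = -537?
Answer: -157129049/147456271 ≈ -1.0656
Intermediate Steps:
p = 93/46 (p = 2 + 1/((-84 + 88) + 42) = 2 + 1/(4 + 42) = 2 + 1/46 = 93/46 ≈ 2.0217)
(-460252 + l(587, -436))/(460931 - 80*(336 + (168/(-88) + 45/p))) = (-460252 - 537)/(460931 - 80*(336 + (168/(-88) + 45/(93/46)))) = -460789/(460931 - 80*(336 + (168*(-1/88) + 45*(46/93)))) = -460789/(460931 - 80*(336 + (-21/11 + 690/31))) = -460789/(460931 - 80*(336 + 6939/341)) = -460789/(460931 - 80*121515/341) = -460789/(460931 - 9721200/341) = -460789/147456271/341 = -460789*341/147456271 = -157129049/147456271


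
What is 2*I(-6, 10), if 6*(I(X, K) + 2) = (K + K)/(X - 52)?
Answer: -358/87 ≈ -4.1149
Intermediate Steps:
I(X, K) = -2 + K/(3*(-52 + X)) (I(X, K) = -2 + ((K + K)/(X - 52))/6 = -2 + ((2*K)/(-52 + X))/6 = -2 + (2*K/(-52 + X))/6 = -2 + K/(3*(-52 + X)))
2*I(-6, 10) = 2*((312 + 10 - 6*(-6))/(3*(-52 - 6))) = 2*((⅓)*(312 + 10 + 36)/(-58)) = 2*((⅓)*(-1/58)*358) = 2*(-179/87) = -358/87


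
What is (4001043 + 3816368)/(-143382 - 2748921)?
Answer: -7817411/2892303 ≈ -2.7028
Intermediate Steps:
(4001043 + 3816368)/(-143382 - 2748921) = 7817411/(-2892303) = 7817411*(-1/2892303) = -7817411/2892303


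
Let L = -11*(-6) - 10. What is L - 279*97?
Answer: -27007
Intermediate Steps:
L = 56 (L = 66 - 10 = 56)
L - 279*97 = 56 - 279*97 = 56 - 27063 = -27007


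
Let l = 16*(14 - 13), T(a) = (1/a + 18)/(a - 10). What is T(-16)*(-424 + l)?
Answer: 14637/52 ≈ 281.48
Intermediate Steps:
T(a) = (18 + 1/a)/(-10 + a)
l = 16 (l = 16*1 = 16)
T(-16)*(-424 + l) = ((1 + 18*(-16))/((-16)*(-10 - 16)))*(-424 + 16) = -1/16*(1 - 288)/(-26)*(-408) = -1/16*(-1/26)*(-287)*(-408) = -287/416*(-408) = 14637/52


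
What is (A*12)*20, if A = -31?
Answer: -7440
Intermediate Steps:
(A*12)*20 = -31*12*20 = -372*20 = -7440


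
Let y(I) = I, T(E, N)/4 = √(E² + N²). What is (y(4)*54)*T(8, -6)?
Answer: 8640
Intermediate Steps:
T(E, N) = 4*√(E² + N²)
(y(4)*54)*T(8, -6) = (4*54)*(4*√(8² + (-6)²)) = 216*(4*√(64 + 36)) = 216*(4*√100) = 216*(4*10) = 216*40 = 8640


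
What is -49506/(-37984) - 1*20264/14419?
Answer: -27940381/273845648 ≈ -0.10203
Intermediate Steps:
-49506/(-37984) - 1*20264/14419 = -49506*(-1/37984) - 20264*1/14419 = 24753/18992 - 20264/14419 = -27940381/273845648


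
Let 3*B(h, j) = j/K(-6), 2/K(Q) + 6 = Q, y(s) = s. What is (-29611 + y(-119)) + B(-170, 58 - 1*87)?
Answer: -29672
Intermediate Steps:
K(Q) = 2/(-6 + Q)
B(h, j) = -2*j (B(h, j) = (j/((2/(-6 - 6))))/3 = (j/((2/(-12))))/3 = (j/((2*(-1/12))))/3 = (j/(-⅙))/3 = (j*(-6))/3 = (-6*j)/3 = -2*j)
(-29611 + y(-119)) + B(-170, 58 - 1*87) = (-29611 - 119) - 2*(58 - 1*87) = -29730 - 2*(58 - 87) = -29730 - 2*(-29) = -29730 + 58 = -29672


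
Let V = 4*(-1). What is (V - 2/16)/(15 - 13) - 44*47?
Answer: -33121/16 ≈ -2070.1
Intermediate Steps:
V = -4
(V - 2/16)/(15 - 13) - 44*47 = (-4 - 2/16)/(15 - 13) - 44*47 = (-4 - 2*1/16)/2 - 2068 = (-4 - ⅛)*(½) - 2068 = -33/8*½ - 2068 = -33/16 - 2068 = -33121/16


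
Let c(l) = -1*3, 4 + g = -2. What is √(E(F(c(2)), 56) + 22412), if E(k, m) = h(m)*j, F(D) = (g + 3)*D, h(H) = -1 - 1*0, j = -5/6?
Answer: √806862/6 ≈ 149.71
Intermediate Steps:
g = -6 (g = -4 - 2 = -6)
j = -⅚ (j = -5*⅙ = -⅚ ≈ -0.83333)
c(l) = -3
h(H) = -1 (h(H) = -1 + 0 = -1)
F(D) = -3*D (F(D) = (-6 + 3)*D = -3*D)
E(k, m) = ⅚ (E(k, m) = -1*(-⅚) = ⅚)
√(E(F(c(2)), 56) + 22412) = √(⅚ + 22412) = √(134477/6) = √806862/6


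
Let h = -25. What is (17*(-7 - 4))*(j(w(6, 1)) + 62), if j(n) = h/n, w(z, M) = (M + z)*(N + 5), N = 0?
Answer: -80223/7 ≈ -11460.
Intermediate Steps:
w(z, M) = 5*M + 5*z (w(z, M) = (M + z)*(0 + 5) = (M + z)*5 = 5*M + 5*z)
j(n) = -25/n
(17*(-7 - 4))*(j(w(6, 1)) + 62) = (17*(-7 - 4))*(-25/(5*1 + 5*6) + 62) = (17*(-11))*(-25/(5 + 30) + 62) = -187*(-25/35 + 62) = -187*(-25*1/35 + 62) = -187*(-5/7 + 62) = -187*429/7 = -80223/7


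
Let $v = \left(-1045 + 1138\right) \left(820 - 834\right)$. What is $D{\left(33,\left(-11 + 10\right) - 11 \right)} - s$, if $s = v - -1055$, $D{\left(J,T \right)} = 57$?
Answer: $304$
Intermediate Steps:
$v = -1302$ ($v = 93 \left(-14\right) = -1302$)
$s = -247$ ($s = -1302 - -1055 = -1302 + 1055 = -247$)
$D{\left(33,\left(-11 + 10\right) - 11 \right)} - s = 57 - -247 = 57 + 247 = 304$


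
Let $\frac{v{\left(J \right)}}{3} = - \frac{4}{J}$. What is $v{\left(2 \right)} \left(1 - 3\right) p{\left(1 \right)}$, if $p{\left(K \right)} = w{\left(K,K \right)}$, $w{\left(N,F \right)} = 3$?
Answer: $36$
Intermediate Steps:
$v{\left(J \right)} = - \frac{12}{J}$ ($v{\left(J \right)} = 3 \left(- \frac{4}{J}\right) = - \frac{12}{J}$)
$p{\left(K \right)} = 3$
$v{\left(2 \right)} \left(1 - 3\right) p{\left(1 \right)} = - \frac{12}{2} \left(1 - 3\right) 3 = \left(-12\right) \frac{1}{2} \left(-2\right) 3 = \left(-6\right) \left(-2\right) 3 = 12 \cdot 3 = 36$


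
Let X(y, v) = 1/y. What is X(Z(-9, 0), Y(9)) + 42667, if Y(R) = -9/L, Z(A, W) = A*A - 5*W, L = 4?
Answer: 3456028/81 ≈ 42667.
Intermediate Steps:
Z(A, W) = A² - 5*W
Y(R) = -9/4
X(Z(-9, 0), Y(9)) + 42667 = 1/((-9)² - 5*0) + 42667 = 1/(81 + 0) + 42667 = 1/81 + 42667 = 3456028/81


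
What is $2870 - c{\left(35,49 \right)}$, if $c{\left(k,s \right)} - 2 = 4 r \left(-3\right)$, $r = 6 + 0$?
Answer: $2940$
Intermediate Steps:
$r = 6$
$c{\left(k,s \right)} = -70$ ($c{\left(k,s \right)} = 2 + 4 \cdot 6 \left(-3\right) = 2 + 24 \left(-3\right) = 2 - 72 = -70$)
$2870 - c{\left(35,49 \right)} = 2870 - -70 = 2870 + 70 = 2940$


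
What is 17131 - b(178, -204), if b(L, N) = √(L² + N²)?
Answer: 17131 - 10*√733 ≈ 16860.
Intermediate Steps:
17131 - b(178, -204) = 17131 - √(178² + (-204)²) = 17131 - √(31684 + 41616) = 17131 - √73300 = 17131 - 10*√733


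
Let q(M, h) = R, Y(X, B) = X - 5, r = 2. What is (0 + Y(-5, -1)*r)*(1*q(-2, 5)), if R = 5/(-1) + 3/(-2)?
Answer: 130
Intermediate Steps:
Y(X, B) = -5 + X
R = -13/2 (R = 5*(-1) + 3*(-1/2) = -5 - 3/2 = -13/2 ≈ -6.5000)
q(M, h) = -13/2
(0 + Y(-5, -1)*r)*(1*q(-2, 5)) = (0 + (-5 - 5)*2)*(1*(-13/2)) = (0 - 10*2)*(-13/2) = (0 - 20)*(-13/2) = -20*(-13/2) = 130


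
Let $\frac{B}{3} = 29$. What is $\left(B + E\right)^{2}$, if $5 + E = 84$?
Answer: $27556$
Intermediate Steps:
$B = 87$ ($B = 3 \cdot 29 = 87$)
$E = 79$ ($E = -5 + 84 = 79$)
$\left(B + E\right)^{2} = \left(87 + 79\right)^{2} = 166^{2} = 27556$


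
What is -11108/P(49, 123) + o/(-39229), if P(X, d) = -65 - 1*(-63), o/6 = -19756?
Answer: 217996402/39229 ≈ 5557.0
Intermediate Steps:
o = -118536 (o = 6*(-19756) = -118536)
P(X, d) = -2 (P(X, d) = -65 + 63 = -2)
-11108/P(49, 123) + o/(-39229) = -11108/(-2) - 118536/(-39229) = -11108*(-½) - 118536*(-1/39229) = 5554 + 118536/39229 = 217996402/39229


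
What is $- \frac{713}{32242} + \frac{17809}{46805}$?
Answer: $\frac{49165983}{137189710} \approx 0.35838$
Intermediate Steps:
$- \frac{713}{32242} + \frac{17809}{46805} = \left(-713\right) \frac{1}{32242} + 17809 \cdot \frac{1}{46805} = - \frac{713}{32242} + \frac{1619}{4255} = \frac{49165983}{137189710}$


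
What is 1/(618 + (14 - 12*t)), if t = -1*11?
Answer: 1/764 ≈ 0.0013089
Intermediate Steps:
t = -11
1/(618 + (14 - 12*t)) = 1/(618 + (14 - 12*(-11))) = 1/(618 + (14 + 132)) = 1/(618 + 146) = 1/764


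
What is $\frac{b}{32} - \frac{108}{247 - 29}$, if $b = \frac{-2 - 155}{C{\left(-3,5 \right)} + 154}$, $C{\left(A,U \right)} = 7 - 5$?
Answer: $- \frac{286681}{544128} \approx -0.52686$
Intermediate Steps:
$C{\left(A,U \right)} = 2$ ($C{\left(A,U \right)} = 7 - 5 = 2$)
$b = - \frac{157}{156}$ ($b = \frac{-2 - 155}{2 + 154} = - \frac{157}{156} \approx -1.0064$)
$\frac{b}{32} - \frac{108}{247 - 29} = - \frac{157}{156 \cdot 32} - \frac{108}{247 - 29} = \left(- \frac{157}{156}\right) \frac{1}{32} - \frac{108}{218} = - \frac{157}{4992} - \frac{54}{109} = - \frac{286681}{544128}$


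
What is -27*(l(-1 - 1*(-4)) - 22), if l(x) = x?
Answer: 513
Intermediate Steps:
-27*(l(-1 - 1*(-4)) - 22) = -27*((-1 - 1*(-4)) - 22) = -27*((-1 + 4) - 22) = -27*(3 - 22) = -27*(-19) = 513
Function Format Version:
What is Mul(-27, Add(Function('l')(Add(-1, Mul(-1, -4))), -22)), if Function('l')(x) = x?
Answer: 513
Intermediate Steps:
Mul(-27, Add(Function('l')(Add(-1, Mul(-1, -4))), -22)) = Mul(-27, Add(Add(-1, Mul(-1, -4)), -22)) = Mul(-27, Add(Add(-1, 4), -22)) = Mul(-27, Add(3, -22)) = Mul(-27, -19) = 513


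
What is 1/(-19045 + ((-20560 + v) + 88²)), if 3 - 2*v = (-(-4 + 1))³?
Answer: -1/31873 ≈ -3.1375e-5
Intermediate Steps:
v = -12 (v = 3/2 - (-(-4 + 1)³)/2 = 3/2 - (-1*(-3))³/2 = 3/2 - ½*3³ = 3/2 - ½*27 = 3/2 - 27/2 = -12)
1/(-19045 + ((-20560 + v) + 88²)) = 1/(-19045 + ((-20560 - 12) + 88²)) = 1/(-19045 + (-20572 + 7744)) = 1/(-19045 - 12828) = 1/(-31873) = -1/31873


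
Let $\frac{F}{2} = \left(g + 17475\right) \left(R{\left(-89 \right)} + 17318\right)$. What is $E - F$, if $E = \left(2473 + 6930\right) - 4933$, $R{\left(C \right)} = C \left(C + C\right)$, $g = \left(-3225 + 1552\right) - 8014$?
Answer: $-516495690$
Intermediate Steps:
$g = -9687$ ($g = -1673 - 8014 = -9687$)
$R{\left(C \right)} = 2 C^{2}$ ($R{\left(C \right)} = C 2 C = 2 C^{2}$)
$F = 516500160$ ($F = 2 \left(-9687 + 17475\right) \left(2 \left(-89\right)^{2} + 17318\right) = 2 \cdot 7788 \left(2 \cdot 7921 + 17318\right) = 2 \cdot 7788 \left(15842 + 17318\right) = 2 \cdot 7788 \cdot 33160 = 2 \cdot 258250080 = 516500160$)
$E = 4470$ ($E = 9403 - 4933 = 4470$)
$E - F = 4470 - 516500160 = -516495690$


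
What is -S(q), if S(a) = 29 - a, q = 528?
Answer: 499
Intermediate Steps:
-S(q) = -(29 - 1*528) = -(29 - 528) = -1*(-499) = 499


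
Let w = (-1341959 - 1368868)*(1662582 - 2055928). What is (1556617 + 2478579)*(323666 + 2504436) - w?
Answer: 10345652920850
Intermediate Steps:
w = 1066292957142 (w = -2710827*(-393346) = 1066292957142)
(1556617 + 2478579)*(323666 + 2504436) - w = (1556617 + 2478579)*(323666 + 2504436) - 1*1066292957142 = 4035196*2828102 - 1066292957142 = 11411945877992 - 1066292957142 = 10345652920850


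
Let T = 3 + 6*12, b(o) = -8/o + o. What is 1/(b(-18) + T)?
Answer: 9/517 ≈ 0.017408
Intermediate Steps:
b(o) = o - 8/o
T = 75 (T = 3 + 72 = 75)
1/(b(-18) + T) = 1/((-18 - 8/(-18)) + 75) = 1/((-18 - 8*(-1/18)) + 75) = 1/((-18 + 4/9) + 75) = 1/(-158/9 + 75) = 1/(517/9) = 9/517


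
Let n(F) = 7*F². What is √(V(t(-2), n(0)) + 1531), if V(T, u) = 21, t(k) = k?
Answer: 4*√97 ≈ 39.395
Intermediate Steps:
√(V(t(-2), n(0)) + 1531) = √(21 + 1531) = √1552 = 4*√97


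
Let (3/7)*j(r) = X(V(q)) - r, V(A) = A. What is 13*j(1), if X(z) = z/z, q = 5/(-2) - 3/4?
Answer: 0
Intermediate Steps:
q = -13/4 (q = 5*(-½) - 3*¼ = -5/2 - ¾ = -13/4 ≈ -3.2500)
X(z) = 1
j(r) = 7/3 - 7*r/3 (j(r) = 7*(1 - r)/3 = 7/3 - 7*r/3)
13*j(1) = 13*(7/3 - 7/3*1) = 13*(7/3 - 7/3) = 13*0 = 0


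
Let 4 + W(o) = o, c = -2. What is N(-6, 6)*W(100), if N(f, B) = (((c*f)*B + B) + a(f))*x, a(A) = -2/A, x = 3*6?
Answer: 135360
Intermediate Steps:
W(o) = -4 + o
x = 18
N(f, B) = -36/f + 18*B - 36*B*f (N(f, B) = (((-2*f)*B + B) - 2/f)*18 = ((-2*B*f + B) - 2/f)*18 = ((B - 2*B*f) - 2/f)*18 = (B - 2/f - 2*B*f)*18 = -36/f + 18*B - 36*B*f)
N(-6, 6)*W(100) = (-36/(-6) + 18*6 - 36*6*(-6))*(-4 + 100) = (-36*(-⅙) + 108 + 1296)*96 = (6 + 108 + 1296)*96 = 1410*96 = 135360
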